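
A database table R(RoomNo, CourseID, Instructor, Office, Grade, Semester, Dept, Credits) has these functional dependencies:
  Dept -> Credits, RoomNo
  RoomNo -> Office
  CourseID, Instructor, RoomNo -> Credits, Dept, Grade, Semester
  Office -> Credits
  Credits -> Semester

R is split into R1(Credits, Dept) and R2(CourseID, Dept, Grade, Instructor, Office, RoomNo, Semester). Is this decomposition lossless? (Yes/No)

R1 ∩ R2 = {Dept}; its closure under F is {Credits, Dept, Office, RoomNo, Semester}.
R1 is contained in that closure, so R1 ∩ R2 -> R1 holds and the join is lossless.

Yes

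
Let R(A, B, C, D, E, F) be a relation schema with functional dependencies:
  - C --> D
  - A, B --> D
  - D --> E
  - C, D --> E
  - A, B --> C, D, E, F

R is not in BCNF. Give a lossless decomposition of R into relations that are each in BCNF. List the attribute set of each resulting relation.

Candidate key of the original relation: {A, B}.
In {A, B, C, D, E, F}, {C} is not a superkey ({C}⁺ restricted to this set is {C, D, E}), so split on C --> D, E into {C, D, E} and {A, B, C, F}.
In {C, D, E}, {D} is not a superkey ({D}⁺ restricted to this set is {D, E}), so split on D --> E into {D, E} and {C, D}.
{D, E} has no BCNF violation.
{C, D} has no BCNF violation.
{A, B, C, F} has no BCNF violation.

{A, B, C, F}; {C, D}; {D, E}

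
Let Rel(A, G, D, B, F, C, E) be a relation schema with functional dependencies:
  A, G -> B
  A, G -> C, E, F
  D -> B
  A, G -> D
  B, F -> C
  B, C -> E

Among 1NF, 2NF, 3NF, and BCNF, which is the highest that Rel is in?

2NF

Candidate key: {A, G}. Prime attributes: {A, G}.
For D -> B we have {D}⁺ = {B, D}; {D} is not a superkey, so BCNF fails.
Because {B} is non-prime and the left side of D -> B is not a superkey, the relation is not in 3NF.
Checking every proper subset of each key, none determines a non-prime attribute — 2NF is satisfied.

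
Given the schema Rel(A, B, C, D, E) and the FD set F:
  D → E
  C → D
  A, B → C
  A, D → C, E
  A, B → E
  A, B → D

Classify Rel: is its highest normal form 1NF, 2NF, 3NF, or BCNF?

2NF

Candidate key: {A, B}. Prime attributes: {A, B}.
For D → E we have {D}⁺ = {D, E}; {D} is not a superkey, so BCNF fails.
D → E has non-prime {E} on the right and a non-superkey on the left, so 3NF fails.
No proper subset of a key has a non-prime attribute in its closure, so there is no partial dependency; 2NF holds.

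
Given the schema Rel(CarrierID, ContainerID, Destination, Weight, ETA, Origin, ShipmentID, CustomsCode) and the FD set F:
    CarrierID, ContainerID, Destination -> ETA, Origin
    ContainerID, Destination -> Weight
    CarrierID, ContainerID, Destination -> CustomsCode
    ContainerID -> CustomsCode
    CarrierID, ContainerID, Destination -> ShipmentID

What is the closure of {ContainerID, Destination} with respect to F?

Start with {ContainerID, Destination}.
ContainerID, Destination -> Weight applies; add {Weight} → now {ContainerID, Destination, Weight}.
ContainerID -> CustomsCode applies; add {CustomsCode} → now {ContainerID, CustomsCode, Destination, Weight}.
No further FD applies.

{ContainerID, CustomsCode, Destination, Weight}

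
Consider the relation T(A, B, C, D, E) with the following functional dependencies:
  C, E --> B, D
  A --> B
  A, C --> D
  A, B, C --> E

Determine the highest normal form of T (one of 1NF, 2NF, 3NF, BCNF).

1NF

Candidate key: {A, C}. Prime attributes: {A, C}.
C, E --> B, D breaks BCNF: {C, E}⁺ = {B, C, D, E}, so {C, E} is not a superkey.
C, E --> B, D determines the non-prime attributes {B, D} from a non-superkey — 3NF is violated.
The proper key subset {A} of {A, C} determines non-prime {B}, so the relation is not even in 2NF.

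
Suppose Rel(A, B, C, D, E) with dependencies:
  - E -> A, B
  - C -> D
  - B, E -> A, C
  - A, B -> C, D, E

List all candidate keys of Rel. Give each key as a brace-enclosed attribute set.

{A, B}, {E}

{E}⁺ = {A, B, C, D, E} — all of the relation — so {E} is a candidate key.
{A, B}⁺ = {A, B, C, D, E} — all of the relation — so {A, B} is a candidate key.
No proper subset of any of these is a key, and no other minimal superkey exists.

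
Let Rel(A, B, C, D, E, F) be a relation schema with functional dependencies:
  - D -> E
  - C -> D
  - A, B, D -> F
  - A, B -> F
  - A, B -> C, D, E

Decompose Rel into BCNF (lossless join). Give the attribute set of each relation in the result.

{A, B, C, F}; {C, D}; {D, E}

Candidate key of the original relation: {A, B}.
In {A, B, C, D, E, F}, {D} is not a superkey ({D}⁺ restricted to this set is {D, E}), so split on D -> E into {D, E} and {A, B, C, D, F}.
{D, E} is in BCNF.
In {A, B, C, D, F}, {C} is not a superkey ({C}⁺ restricted to this set is {C, D}), so split on C -> D into {C, D} and {A, B, C, F}.
{C, D} is in BCNF.
{A, B, C, F} is in BCNF.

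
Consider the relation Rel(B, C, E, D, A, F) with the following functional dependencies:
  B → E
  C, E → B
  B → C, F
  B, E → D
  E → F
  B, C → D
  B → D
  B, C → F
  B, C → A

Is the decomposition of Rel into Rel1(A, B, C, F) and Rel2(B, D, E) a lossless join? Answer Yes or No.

Common attributes: {B}; their closure is {A, B, C, D, E, F}.
This includes all of Rel1, so the common attributes are a superkey of Rel1 — the join is lossless.

Yes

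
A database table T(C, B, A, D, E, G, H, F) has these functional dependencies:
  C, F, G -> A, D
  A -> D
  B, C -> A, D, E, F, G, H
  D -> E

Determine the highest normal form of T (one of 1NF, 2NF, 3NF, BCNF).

2NF

Candidate key: {B, C}. Prime attributes: {B, C}.
For C, F, G -> A, D we have {C, F, G}⁺ = {A, C, D, E, F, G}; {C, F, G} is not a superkey, so BCNF fails.
Because {A, D} are non-prime and the left side of C, F, G -> A, D is not a superkey, the relation is not in 3NF.
No non-prime attribute depends on a proper subset of any candidate key, so 2NF holds.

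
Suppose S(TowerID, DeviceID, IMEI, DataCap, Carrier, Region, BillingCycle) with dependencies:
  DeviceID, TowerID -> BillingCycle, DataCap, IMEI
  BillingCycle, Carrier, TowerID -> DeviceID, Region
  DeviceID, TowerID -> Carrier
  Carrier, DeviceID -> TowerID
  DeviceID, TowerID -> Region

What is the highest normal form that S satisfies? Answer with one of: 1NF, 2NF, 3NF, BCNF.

BCNF

Candidate keys: {BillingCycle, Carrier, TowerID}, {Carrier, DeviceID}, {DeviceID, TowerID}. Prime attributes: {BillingCycle, Carrier, DeviceID, TowerID}.
Every FD has a superkey on the left, so the relation is in BCNF.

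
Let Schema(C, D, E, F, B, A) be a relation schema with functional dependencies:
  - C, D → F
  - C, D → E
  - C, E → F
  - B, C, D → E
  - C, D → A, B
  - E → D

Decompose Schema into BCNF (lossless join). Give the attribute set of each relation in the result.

{A, B, C, E, F}; {D, E}

Candidate keys of the original relation: {C, D}, {C, E}.
Within {A, B, C, D, E, F}: {E}⁺ ∩ {A, B, C, D, E, F} = {D, E}, not the whole set, so E → D violates BCNF; decompose into {D, E} and {A, B, C, E, F}.
{D, E} is in BCNF.
{A, B, C, E, F} is in BCNF.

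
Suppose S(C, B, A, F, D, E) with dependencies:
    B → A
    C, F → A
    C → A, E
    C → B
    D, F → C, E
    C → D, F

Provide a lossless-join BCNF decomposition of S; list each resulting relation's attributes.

Candidate keys of the original relation: {C}, {D, F}.
In {A, B, C, D, E, F}, {B} is not a superkey ({B}⁺ restricted to this set is {A, B}), so split on B → A into {A, B} and {B, C, D, E, F}.
{A, B}: every determinant is a superkey — BCNF.
{B, C, D, E, F}: every determinant is a superkey — BCNF.

{A, B}; {B, C, D, E, F}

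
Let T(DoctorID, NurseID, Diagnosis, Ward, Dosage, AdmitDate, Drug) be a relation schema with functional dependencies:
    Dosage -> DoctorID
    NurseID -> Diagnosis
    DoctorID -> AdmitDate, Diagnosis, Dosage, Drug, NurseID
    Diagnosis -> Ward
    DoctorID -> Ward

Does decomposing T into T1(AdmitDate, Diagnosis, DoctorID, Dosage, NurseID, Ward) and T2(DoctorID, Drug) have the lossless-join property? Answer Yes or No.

Yes

T1 ∩ T2 = {DoctorID}; its closure under F is {AdmitDate, Diagnosis, DoctorID, Dosage, Drug, NurseID, Ward}.
This includes all of T1, so the common attributes are a superkey of T1 — the join is lossless.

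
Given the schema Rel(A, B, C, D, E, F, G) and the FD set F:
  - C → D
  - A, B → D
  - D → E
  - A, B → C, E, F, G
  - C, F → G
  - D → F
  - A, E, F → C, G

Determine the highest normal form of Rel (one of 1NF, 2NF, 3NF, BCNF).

2NF

Candidate key: {A, B}. Prime attributes: {A, B}.
C → D: {C}⁺ = {C, D, E, F, G}, which is not all of the attributes, so the left side is not a superkey — BCNF is violated.
Because {D} is non-prime and the left side of C → D is not a superkey, the relation is not in 3NF.
No non-prime attribute depends on a proper subset of any candidate key, so 2NF holds.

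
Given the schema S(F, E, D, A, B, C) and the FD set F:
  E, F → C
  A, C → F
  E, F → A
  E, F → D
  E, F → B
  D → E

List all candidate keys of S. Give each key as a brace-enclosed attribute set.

{D, F}⁺ = {A, B, C, D, E, F}, which is every attribute, so {D, F} is a candidate key.
{E, F}⁺ = {A, B, C, D, E, F}, which is every attribute, so {E, F} is a candidate key.
{A, C, D}⁺ = {A, B, C, D, E, F}, which is every attribute, so {A, C, D} is a candidate key.
{A, C, E}⁺ = {A, B, C, D, E, F}, which is every attribute, so {A, C, E} is a candidate key.
No proper subset of any of these is a key, and no other minimal superkey exists.

{A, C, D}, {A, C, E}, {D, F}, {E, F}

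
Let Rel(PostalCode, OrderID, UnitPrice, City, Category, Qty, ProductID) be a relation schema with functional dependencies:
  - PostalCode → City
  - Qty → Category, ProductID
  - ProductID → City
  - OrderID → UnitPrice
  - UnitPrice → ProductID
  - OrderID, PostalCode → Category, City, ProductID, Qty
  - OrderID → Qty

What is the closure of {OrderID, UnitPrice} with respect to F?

Start with {OrderID, UnitPrice}.
UnitPrice → ProductID applies; add {ProductID} → now {OrderID, ProductID, UnitPrice}.
OrderID → Qty applies; add {Qty} → now {OrderID, ProductID, Qty, UnitPrice}.
Qty → Category, ProductID applies; add {Category} → now {Category, OrderID, ProductID, Qty, UnitPrice}.
ProductID → City applies; add {City} → now {Category, City, OrderID, ProductID, Qty, UnitPrice}.
No further FD applies.

{Category, City, OrderID, ProductID, Qty, UnitPrice}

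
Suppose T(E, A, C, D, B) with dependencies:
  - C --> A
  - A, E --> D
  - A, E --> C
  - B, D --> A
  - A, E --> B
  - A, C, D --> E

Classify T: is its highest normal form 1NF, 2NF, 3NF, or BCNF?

Candidate keys: {A, E}, {B, D, E}, {C, D}, {C, E}. Prime attributes: {A, B, C, D, E}.
C --> A: {C}⁺ = {A, C}, which is not all of the attributes, so the left side is not a superkey — BCNF is violated.
But every attribute on its right side ({A}) is prime, and the same holds for every other non-superkey FD, so 3NF still holds.

3NF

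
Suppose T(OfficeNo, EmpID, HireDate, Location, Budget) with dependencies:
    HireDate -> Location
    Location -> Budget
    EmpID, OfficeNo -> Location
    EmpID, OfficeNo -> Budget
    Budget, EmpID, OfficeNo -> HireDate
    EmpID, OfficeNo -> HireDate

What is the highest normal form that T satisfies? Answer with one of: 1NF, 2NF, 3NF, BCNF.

Candidate key: {EmpID, OfficeNo}. Prime attributes: {EmpID, OfficeNo}.
HireDate -> Location: {HireDate}⁺ = {Budget, HireDate, Location}, which is not all of the attributes, so the left side is not a superkey — BCNF is violated.
HireDate -> Location has non-prime {Location} on the right and a non-superkey on the left, so 3NF fails.
No proper subset of a key has a non-prime attribute in its closure, so there is no partial dependency; 2NF holds.

2NF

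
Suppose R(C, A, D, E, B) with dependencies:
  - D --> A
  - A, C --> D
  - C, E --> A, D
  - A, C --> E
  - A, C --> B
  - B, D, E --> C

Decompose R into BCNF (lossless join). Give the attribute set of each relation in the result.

Candidate keys of the original relation: {A, C}, {B, D, E}, {C, D}, {C, E}.
{A, B, C, D, E}: {D} determines {A, D} here but is not a superkey — split on D --> A, giving {A, D} and {B, C, D, E}.
{A, D} has no BCNF violation.
{B, C, D, E} has no BCNF violation.

{A, D}; {B, C, D, E}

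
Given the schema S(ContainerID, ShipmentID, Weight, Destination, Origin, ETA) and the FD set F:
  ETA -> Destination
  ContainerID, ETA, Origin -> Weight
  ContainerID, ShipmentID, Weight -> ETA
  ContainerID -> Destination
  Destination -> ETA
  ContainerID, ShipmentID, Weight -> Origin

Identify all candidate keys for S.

Attributes never on any right-hand side: {ContainerID, ShipmentID} — every candidate key must contain all of them.
Closure of {ContainerID, Origin, ShipmentID} is {ContainerID, Destination, ETA, Origin, ShipmentID, Weight}, the whole schema; {ContainerID, Origin, ShipmentID} is a candidate key.
Closure of {ContainerID, ShipmentID, Weight} is {ContainerID, Destination, ETA, Origin, ShipmentID, Weight}, the whole schema; {ContainerID, ShipmentID, Weight} is a candidate key.
These are minimal and exhaustive — every other superkey contains one of them.

{ContainerID, Origin, ShipmentID}, {ContainerID, ShipmentID, Weight}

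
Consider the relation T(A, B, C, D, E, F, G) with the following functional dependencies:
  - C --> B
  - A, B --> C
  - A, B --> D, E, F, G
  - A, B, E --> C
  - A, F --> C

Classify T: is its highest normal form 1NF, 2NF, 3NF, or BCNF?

Candidate keys: {A, B}, {A, C}, {A, F}. Prime attributes: {A, B, C, F}.
C --> B: {C}⁺ = {B, C}, which is not all of the attributes, so the left side is not a superkey — BCNF is violated.
Since {B} ⊆ prime attributes and every other non-superkey FD also has a prime right side, the schema is in 3NF.

3NF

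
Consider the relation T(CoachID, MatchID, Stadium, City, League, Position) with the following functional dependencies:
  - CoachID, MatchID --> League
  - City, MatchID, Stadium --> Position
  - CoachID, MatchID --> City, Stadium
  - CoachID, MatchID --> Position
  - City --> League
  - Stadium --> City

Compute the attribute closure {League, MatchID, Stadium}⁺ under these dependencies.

Start with {League, MatchID, Stadium}.
Stadium --> City applies; add {City} → now {City, League, MatchID, Stadium}.
City, MatchID, Stadium --> Position applies; add {Position} → now {City, League, MatchID, Position, Stadium}.
No further FD applies.

{City, League, MatchID, Position, Stadium}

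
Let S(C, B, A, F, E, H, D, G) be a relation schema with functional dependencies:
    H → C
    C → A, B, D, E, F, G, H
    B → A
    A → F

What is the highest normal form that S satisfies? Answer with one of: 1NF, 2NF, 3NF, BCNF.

2NF

Candidate keys: {C}, {H}. Prime attributes: {C, H}.
B → A breaks BCNF: {B}⁺ = {A, B, F}, so {B} is not a superkey.
B → A has non-prime {A} on the right and a non-superkey on the left, so 3NF fails.
Every candidate key is a single attribute, so no partial dependency is possible; 2NF holds.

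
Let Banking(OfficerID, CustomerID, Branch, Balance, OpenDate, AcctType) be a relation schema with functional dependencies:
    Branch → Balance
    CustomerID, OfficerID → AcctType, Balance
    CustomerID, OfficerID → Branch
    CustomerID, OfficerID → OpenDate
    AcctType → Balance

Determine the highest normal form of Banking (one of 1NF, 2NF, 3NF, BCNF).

Candidate key: {CustomerID, OfficerID}. Prime attributes: {CustomerID, OfficerID}.
Branch → Balance: {Branch}⁺ = {Balance, Branch}, which is not all of the attributes, so the left side is not a superkey — BCNF is violated.
Because {Balance} is non-prime and the left side of Branch → Balance is not a superkey, the relation is not in 3NF.
Checking every proper subset of each key, none determines a non-prime attribute — 2NF is satisfied.

2NF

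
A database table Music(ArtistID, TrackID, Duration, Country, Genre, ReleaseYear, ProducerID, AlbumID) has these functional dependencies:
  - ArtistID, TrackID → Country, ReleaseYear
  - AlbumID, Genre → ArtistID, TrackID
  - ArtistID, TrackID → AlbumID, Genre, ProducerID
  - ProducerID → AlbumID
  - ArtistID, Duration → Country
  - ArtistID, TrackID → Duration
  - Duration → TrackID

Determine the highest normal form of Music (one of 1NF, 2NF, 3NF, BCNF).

Candidate keys: {AlbumID, Genre}, {ArtistID, Duration}, {ArtistID, TrackID}, {Genre, ProducerID}. Prime attributes: {AlbumID, ArtistID, Duration, Genre, ProducerID, TrackID}.
ProducerID → AlbumID breaks BCNF: {ProducerID}⁺ = {AlbumID, ProducerID}, so {ProducerID} is not a superkey.
But every attribute on its right side ({AlbumID}) is prime, and the same holds for every other non-superkey FD, so 3NF still holds.

3NF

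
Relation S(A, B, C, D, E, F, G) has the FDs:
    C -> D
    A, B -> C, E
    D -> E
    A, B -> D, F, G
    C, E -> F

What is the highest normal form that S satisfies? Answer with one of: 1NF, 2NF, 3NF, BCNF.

2NF

Candidate key: {A, B}. Prime attributes: {A, B}.
C -> D: {C}⁺ = {C, D, E, F}, which is not all of the attributes, so the left side is not a superkey — BCNF is violated.
Because {D} is non-prime and the left side of C -> D is not a superkey, the relation is not in 3NF.
No proper subset of a key has a non-prime attribute in its closure, so there is no partial dependency; 2NF holds.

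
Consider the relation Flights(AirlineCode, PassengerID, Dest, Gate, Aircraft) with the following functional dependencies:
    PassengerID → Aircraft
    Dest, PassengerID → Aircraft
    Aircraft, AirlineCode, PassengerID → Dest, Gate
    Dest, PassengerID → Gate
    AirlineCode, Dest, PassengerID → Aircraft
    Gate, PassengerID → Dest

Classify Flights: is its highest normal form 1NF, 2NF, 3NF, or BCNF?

1NF

Candidate key: {AirlineCode, PassengerID}. Prime attributes: {AirlineCode, PassengerID}.
PassengerID → Aircraft breaks BCNF: {PassengerID}⁺ = {Aircraft, PassengerID}, so {PassengerID} is not a superkey.
PassengerID → Aircraft determines the non-prime attribute {Aircraft} from a non-superkey — 3NF is violated.
{PassengerID} is a proper subset of the key {AirlineCode, PassengerID}, and {PassengerID}⁺ contains the non-prime attribute {Aircraft} — a partial dependency, so 2NF is violated.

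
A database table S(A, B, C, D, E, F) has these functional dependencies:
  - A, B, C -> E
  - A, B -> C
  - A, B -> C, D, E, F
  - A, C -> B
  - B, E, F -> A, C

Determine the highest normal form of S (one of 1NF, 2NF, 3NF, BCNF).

BCNF

Candidate keys: {A, B}, {A, C}, {B, E, F}. Prime attributes: {A, B, C, E, F}.
The left-hand side of every FD is a superkey, so BCNF is satisfied.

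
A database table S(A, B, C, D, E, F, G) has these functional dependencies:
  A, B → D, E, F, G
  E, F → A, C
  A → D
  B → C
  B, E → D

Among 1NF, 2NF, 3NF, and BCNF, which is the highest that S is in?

1NF

Candidate keys: {A, B}, {B, E, F}. Prime attributes: {A, B, E, F}.
E, F → A, C: {E, F}⁺ = {A, C, D, E, F}, which is not all of the attributes, so the left side is not a superkey — BCNF is violated.
Because {C} is non-prime and the left side of E, F → A, C is not a superkey, the relation is not in 3NF.
{A} is a proper subset of the key {A, B}, and {A}⁺ contains the non-prime attribute {D} — a partial dependency, so 2NF is violated.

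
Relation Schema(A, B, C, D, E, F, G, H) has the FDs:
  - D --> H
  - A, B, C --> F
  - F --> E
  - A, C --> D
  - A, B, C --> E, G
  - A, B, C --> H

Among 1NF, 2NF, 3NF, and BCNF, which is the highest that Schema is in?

Candidate key: {A, B, C}. Prime attributes: {A, B, C}.
D --> H: {D}⁺ = {D, H}, which is not all of the attributes, so the left side is not a superkey — BCNF is violated.
Because {H} is non-prime and the left side of D --> H is not a superkey, the relation is not in 3NF.
The proper key subset {A, C} of {A, B, C} determines non-prime {D, H}, so the relation is not even in 2NF.

1NF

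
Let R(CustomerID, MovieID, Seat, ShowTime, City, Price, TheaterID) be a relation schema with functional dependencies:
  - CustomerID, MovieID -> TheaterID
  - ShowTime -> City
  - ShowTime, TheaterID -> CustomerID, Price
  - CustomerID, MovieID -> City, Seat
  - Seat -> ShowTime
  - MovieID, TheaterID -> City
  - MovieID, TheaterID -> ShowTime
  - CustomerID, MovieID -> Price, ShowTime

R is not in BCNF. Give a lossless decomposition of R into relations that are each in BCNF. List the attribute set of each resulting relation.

Candidate keys of the original relation: {CustomerID, MovieID}, {MovieID, TheaterID}.
{City, CustomerID, MovieID, Price, Seat, ShowTime, TheaterID}: {ShowTime} determines {City, ShowTime} here but is not a superkey — split on ShowTime -> City, giving {City, ShowTime} and {CustomerID, MovieID, Price, Seat, ShowTime, TheaterID}.
{City, ShowTime}: every determinant is a superkey — BCNF.
{CustomerID, MovieID, Price, Seat, ShowTime, TheaterID}: {ShowTime, TheaterID} determines {CustomerID, Price, ShowTime, TheaterID} here but is not a superkey — split on ShowTime, TheaterID -> CustomerID, Price, giving {CustomerID, Price, ShowTime, TheaterID} and {MovieID, Seat, ShowTime, TheaterID}.
{CustomerID, Price, ShowTime, TheaterID}: every determinant is a superkey — BCNF.
{MovieID, Seat, ShowTime, TheaterID}: {Seat} determines {Seat, ShowTime} here but is not a superkey — split on Seat -> ShowTime, giving {Seat, ShowTime} and {MovieID, Seat, TheaterID}.
{Seat, ShowTime}: every determinant is a superkey — BCNF.
{MovieID, Seat, TheaterID}: every determinant is a superkey — BCNF.

{City, ShowTime}; {CustomerID, Price, ShowTime, TheaterID}; {MovieID, Seat, TheaterID}; {Seat, ShowTime}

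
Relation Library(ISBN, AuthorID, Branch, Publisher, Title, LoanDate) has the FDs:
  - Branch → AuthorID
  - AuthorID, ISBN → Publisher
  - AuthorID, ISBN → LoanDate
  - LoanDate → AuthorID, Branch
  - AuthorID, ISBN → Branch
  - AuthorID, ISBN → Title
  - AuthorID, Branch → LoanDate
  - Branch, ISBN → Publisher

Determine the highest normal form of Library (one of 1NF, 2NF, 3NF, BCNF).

3NF

Candidate keys: {AuthorID, ISBN}, {Branch, ISBN}, {ISBN, LoanDate}. Prime attributes: {AuthorID, Branch, ISBN, LoanDate}.
Branch → AuthorID breaks BCNF: {Branch}⁺ = {AuthorID, Branch, LoanDate}, so {Branch} is not a superkey.
But every attribute on its right side ({AuthorID}) is prime, and the same holds for every other non-superkey FD, so 3NF still holds.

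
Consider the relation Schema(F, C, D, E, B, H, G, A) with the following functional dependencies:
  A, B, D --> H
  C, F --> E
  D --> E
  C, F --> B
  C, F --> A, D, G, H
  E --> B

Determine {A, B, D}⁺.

Start with {A, B, D}.
A, B, D --> H applies; add {H} → now {A, B, D, H}.
D --> E applies; add {E} → now {A, B, D, E, H}.
No further FD applies.

{A, B, D, E, H}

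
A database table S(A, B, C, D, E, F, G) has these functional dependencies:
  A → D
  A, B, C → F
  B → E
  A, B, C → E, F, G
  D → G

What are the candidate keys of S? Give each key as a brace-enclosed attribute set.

Attributes never on any right-hand side: {A, B, C} — every candidate key must contain all of them.
{A, B, C} is a candidate key since {A, B, C}⁺ = {A, B, C, D, E, F, G} covers every attribute.
No other minimal set has full closure, so this is the only candidate key.

{A, B, C}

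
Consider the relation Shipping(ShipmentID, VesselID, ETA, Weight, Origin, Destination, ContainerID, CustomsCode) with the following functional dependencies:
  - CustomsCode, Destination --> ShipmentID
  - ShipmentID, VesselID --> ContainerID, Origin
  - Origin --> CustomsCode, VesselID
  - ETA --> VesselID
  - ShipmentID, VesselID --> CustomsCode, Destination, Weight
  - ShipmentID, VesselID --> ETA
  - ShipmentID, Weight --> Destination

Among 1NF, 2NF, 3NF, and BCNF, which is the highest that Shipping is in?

3NF

Candidate keys: {CustomsCode, Destination, ETA}, {CustomsCode, Destination, VesselID}, {Destination, Origin}, {ETA, ShipmentID}, {Origin, ShipmentID}, {ShipmentID, VesselID}. Prime attributes: {CustomsCode, Destination, ETA, Origin, ShipmentID, VesselID}.
CustomsCode, Destination --> ShipmentID: {CustomsCode, Destination}⁺ = {CustomsCode, Destination, ShipmentID}, which is not all of the attributes, so the left side is not a superkey — BCNF is violated.
Since {ShipmentID} ⊆ prime attributes and every other non-superkey FD also has a prime right side, the schema is in 3NF.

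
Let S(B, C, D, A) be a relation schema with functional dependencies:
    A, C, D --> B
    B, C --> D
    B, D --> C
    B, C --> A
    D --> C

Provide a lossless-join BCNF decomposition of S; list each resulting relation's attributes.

{A, B, D}; {C, D}

Candidate keys of the original relation: {A, D}, {B, C}, {B, D}.
Within {A, B, C, D}: {D}⁺ ∩ {A, B, C, D} = {C, D}, not the whole set, so D --> C violates BCNF; decompose into {C, D} and {A, B, D}.
{C, D}: every determinant is a superkey — BCNF.
{A, B, D}: every determinant is a superkey — BCNF.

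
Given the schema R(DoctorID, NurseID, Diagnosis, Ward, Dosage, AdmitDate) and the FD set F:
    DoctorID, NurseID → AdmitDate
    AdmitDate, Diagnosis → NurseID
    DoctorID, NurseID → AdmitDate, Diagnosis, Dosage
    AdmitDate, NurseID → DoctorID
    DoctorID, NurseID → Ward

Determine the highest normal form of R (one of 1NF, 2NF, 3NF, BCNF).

Candidate keys: {AdmitDate, Diagnosis}, {AdmitDate, NurseID}, {DoctorID, NurseID}. Prime attributes: {AdmitDate, Diagnosis, DoctorID, NurseID}.
Every FD has a superkey on the left, so the relation is in BCNF.

BCNF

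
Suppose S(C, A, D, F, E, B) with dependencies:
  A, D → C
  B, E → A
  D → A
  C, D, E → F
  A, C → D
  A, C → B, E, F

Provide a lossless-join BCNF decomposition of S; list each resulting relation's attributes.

{A, B, E}; {B, C, D, E, F}

Candidate keys of the original relation: {A, C}, {B, C, E}, {D}.
Within {A, B, C, D, E, F}: {B, E}⁺ ∩ {A, B, C, D, E, F} = {A, B, E}, not the whole set, so B, E → A violates BCNF; decompose into {A, B, E} and {B, C, D, E, F}.
{A, B, E} has no BCNF violation.
{B, C, D, E, F} has no BCNF violation.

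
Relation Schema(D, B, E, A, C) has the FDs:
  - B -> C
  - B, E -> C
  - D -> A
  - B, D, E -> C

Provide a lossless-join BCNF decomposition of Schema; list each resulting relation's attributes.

Candidate key of the original relation: {B, D, E}.
{A, B, C, D, E}: {B} determines {B, C} here but is not a superkey — split on B -> C, giving {B, C} and {A, B, D, E}.
{B, C} is in BCNF.
{A, B, D, E}: {D} determines {A, D} here but is not a superkey — split on D -> A, giving {A, D} and {B, D, E}.
{A, D} is in BCNF.
{B, D, E} is in BCNF.

{A, D}; {B, C}; {B, D, E}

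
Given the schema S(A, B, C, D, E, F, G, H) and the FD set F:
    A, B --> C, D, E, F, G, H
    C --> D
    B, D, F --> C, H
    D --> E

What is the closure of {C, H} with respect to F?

{C, D, E, H}

Start with {C, H}.
C --> D applies; add {D} → now {C, D, H}.
D --> E applies; add {E} → now {C, D, E, H}.
No further FD applies.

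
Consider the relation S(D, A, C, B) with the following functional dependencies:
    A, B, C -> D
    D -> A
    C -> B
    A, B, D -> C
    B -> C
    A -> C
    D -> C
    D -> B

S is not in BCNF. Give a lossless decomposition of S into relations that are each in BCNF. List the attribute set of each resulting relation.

{A, C, D}; {B, C}

Candidate keys of the original relation: {A}, {D}.
Within {A, B, C, D}: {C}⁺ ∩ {A, B, C, D} = {B, C}, not the whole set, so C -> B violates BCNF; decompose into {B, C} and {A, C, D}.
{B, C} has no BCNF violation.
{A, C, D} has no BCNF violation.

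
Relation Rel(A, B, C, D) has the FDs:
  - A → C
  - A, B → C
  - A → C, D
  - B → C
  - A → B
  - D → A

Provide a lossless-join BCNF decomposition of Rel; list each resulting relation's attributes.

{A, B, D}; {B, C}

Candidate keys of the original relation: {A}, {D}.
{A, B, C, D}: {B} determines {B, C} here but is not a superkey — split on B → C, giving {B, C} and {A, B, D}.
{B, C} has no BCNF violation.
{A, B, D} has no BCNF violation.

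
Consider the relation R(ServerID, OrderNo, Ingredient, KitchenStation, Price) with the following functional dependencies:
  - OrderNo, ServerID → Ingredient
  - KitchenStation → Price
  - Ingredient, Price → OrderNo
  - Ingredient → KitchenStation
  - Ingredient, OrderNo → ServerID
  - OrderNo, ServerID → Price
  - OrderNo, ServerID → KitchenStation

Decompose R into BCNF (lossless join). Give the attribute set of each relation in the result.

Candidate keys of the original relation: {Ingredient}, {OrderNo, ServerID}.
In {Ingredient, KitchenStation, OrderNo, Price, ServerID}, {KitchenStation} is not a superkey ({KitchenStation}⁺ restricted to this set is {KitchenStation, Price}), so split on KitchenStation → Price into {KitchenStation, Price} and {Ingredient, KitchenStation, OrderNo, ServerID}.
{KitchenStation, Price} is in BCNF.
{Ingredient, KitchenStation, OrderNo, ServerID} is in BCNF.

{Ingredient, KitchenStation, OrderNo, ServerID}; {KitchenStation, Price}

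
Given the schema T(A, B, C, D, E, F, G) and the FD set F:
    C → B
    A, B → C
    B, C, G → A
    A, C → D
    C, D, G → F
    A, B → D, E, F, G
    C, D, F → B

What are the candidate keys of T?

{A, B} is a candidate key since {A, B}⁺ = {A, B, C, D, E, F, G} covers every attribute.
{A, C} is a candidate key since {A, C}⁺ = {A, B, C, D, E, F, G} covers every attribute.
{C, G} is a candidate key since {C, G}⁺ = {A, B, C, D, E, F, G} covers every attribute.
No proper subset of any of these is a key, and no other minimal superkey exists.

{A, B}, {A, C}, {C, G}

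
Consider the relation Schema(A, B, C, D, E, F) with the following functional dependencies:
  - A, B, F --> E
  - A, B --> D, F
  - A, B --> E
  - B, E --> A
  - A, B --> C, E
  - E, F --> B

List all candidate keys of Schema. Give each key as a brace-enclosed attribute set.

{A, B} is a candidate key since {A, B}⁺ = {A, B, C, D, E, F} covers every attribute.
{B, E} is a candidate key since {B, E}⁺ = {A, B, C, D, E, F} covers every attribute.
{E, F} is a candidate key since {E, F}⁺ = {A, B, C, D, E, F} covers every attribute.
These are minimal and exhaustive — every other superkey contains one of them.

{A, B}, {B, E}, {E, F}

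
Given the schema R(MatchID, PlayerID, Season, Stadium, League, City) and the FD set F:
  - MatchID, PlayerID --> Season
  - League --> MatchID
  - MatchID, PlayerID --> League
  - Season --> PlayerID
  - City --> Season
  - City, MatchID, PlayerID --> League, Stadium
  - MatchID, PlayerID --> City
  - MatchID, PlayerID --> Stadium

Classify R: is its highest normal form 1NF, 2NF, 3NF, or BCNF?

Candidate keys: {City, League}, {City, MatchID}, {League, PlayerID}, {League, Season}, {MatchID, PlayerID}, {MatchID, Season}. Prime attributes: {City, League, MatchID, PlayerID, Season}.
League --> MatchID: {League}⁺ = {League, MatchID}, which is not all of the attributes, so the left side is not a superkey — BCNF is violated.
Since {MatchID} ⊆ prime attributes and every other non-superkey FD also has a prime right side, the schema is in 3NF.

3NF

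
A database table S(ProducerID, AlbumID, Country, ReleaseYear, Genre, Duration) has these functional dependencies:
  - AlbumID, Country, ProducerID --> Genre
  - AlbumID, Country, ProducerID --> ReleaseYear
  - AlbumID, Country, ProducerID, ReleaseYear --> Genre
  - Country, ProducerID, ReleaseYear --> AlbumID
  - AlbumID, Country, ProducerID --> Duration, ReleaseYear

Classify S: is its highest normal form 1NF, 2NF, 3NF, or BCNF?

Candidate keys: {AlbumID, Country, ProducerID}, {Country, ProducerID, ReleaseYear}. Prime attributes: {AlbumID, Country, ProducerID, ReleaseYear}.
The left-hand side of every FD is a superkey, so BCNF is satisfied.

BCNF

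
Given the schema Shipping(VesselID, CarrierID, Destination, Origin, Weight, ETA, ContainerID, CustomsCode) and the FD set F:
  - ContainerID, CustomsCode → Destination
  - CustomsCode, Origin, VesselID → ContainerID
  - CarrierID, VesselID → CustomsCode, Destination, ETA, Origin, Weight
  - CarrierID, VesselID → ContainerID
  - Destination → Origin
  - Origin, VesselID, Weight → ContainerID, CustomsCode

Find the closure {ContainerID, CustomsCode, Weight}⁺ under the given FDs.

{ContainerID, CustomsCode, Destination, Origin, Weight}

Start with {ContainerID, CustomsCode, Weight}.
ContainerID, CustomsCode → Destination applies; add {Destination} → now {ContainerID, CustomsCode, Destination, Weight}.
Destination → Origin applies; add {Origin} → now {ContainerID, CustomsCode, Destination, Origin, Weight}.
No further FD applies.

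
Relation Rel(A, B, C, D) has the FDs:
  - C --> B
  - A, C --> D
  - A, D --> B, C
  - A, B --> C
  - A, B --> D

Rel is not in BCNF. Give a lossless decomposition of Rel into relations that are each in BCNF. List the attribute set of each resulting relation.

{A, C, D}; {B, C}

Candidate keys of the original relation: {A, B}, {A, C}, {A, D}.
In {A, B, C, D}, {C} is not a superkey ({C}⁺ restricted to this set is {B, C}), so split on C --> B into {B, C} and {A, C, D}.
{B, C} has no BCNF violation.
{A, C, D} has no BCNF violation.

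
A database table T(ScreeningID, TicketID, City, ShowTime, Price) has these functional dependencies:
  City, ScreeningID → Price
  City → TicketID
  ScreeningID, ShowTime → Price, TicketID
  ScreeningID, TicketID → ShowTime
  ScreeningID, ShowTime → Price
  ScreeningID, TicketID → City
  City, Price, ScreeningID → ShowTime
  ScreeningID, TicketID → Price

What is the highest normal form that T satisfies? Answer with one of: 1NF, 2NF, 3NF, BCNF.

3NF

Candidate keys: {City, ScreeningID}, {ScreeningID, ShowTime}, {ScreeningID, TicketID}. Prime attributes: {City, ScreeningID, ShowTime, TicketID}.
City → TicketID: {City}⁺ = {City, TicketID}, which is not all of the attributes, so the left side is not a superkey — BCNF is violated.
Its right-hand attributes {TicketID} are all prime, as are those of every other non-superkey FD — the relation is in 3NF.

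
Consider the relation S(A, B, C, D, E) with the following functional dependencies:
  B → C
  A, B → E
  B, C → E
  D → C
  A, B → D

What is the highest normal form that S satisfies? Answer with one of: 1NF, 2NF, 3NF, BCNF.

1NF

Candidate key: {A, B}. Prime attributes: {A, B}.
For B → C we have {B}⁺ = {B, C, E}; {B} is not a superkey, so BCNF fails.
B → C determines the non-prime attribute {C} from a non-superkey — 3NF is violated.
Since {B} ⊂ {A, B} and {B}⁺ ⊇ {C, E} with {C, E} non-prime, there is a partial dependency; 2NF fails.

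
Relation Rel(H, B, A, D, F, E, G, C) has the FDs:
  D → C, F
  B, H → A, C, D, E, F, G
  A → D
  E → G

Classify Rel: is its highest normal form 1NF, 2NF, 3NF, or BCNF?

Candidate key: {B, H}. Prime attributes: {B, H}.
D → C, F: {D}⁺ = {C, D, F}, which is not all of the attributes, so the left side is not a superkey — BCNF is violated.
D → C, F determines the non-prime attributes {C, F} from a non-superkey — 3NF is violated.
No proper subset of a key has a non-prime attribute in its closure, so there is no partial dependency; 2NF holds.

2NF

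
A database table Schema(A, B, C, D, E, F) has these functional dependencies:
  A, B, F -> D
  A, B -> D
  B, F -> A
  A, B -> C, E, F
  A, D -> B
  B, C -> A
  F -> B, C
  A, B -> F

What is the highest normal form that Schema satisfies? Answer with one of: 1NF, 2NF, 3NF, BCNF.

BCNF

Candidate keys: {A, B}, {A, D}, {B, C}, {F}. Prime attributes: {A, B, C, D, F}.
Each dependency's left side is a superkey — BCNF holds.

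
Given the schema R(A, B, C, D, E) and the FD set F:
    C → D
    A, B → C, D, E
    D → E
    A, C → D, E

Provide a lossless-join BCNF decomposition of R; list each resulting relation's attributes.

Candidate key of the original relation: {A, B}.
In {A, B, C, D, E}, {C} is not a superkey ({C}⁺ restricted to this set is {C, D, E}), so split on C → D, E into {C, D, E} and {A, B, C}.
In {C, D, E}, {D} is not a superkey ({D}⁺ restricted to this set is {D, E}), so split on D → E into {D, E} and {C, D}.
{D, E}: every determinant is a superkey — BCNF.
{C, D}: every determinant is a superkey — BCNF.
{A, B, C}: every determinant is a superkey — BCNF.

{A, B, C}; {C, D}; {D, E}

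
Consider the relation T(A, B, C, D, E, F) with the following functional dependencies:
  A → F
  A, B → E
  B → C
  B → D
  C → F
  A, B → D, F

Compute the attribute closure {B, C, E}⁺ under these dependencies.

Start with {B, C, E}.
B → D applies; add {D} → now {B, C, D, E}.
C → F applies; add {F} → now {B, C, D, E, F}.
No further FD applies.

{B, C, D, E, F}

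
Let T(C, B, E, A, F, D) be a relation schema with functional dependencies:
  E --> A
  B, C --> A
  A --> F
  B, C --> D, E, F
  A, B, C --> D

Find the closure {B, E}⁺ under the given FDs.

Start with {B, E}.
E --> A applies; add {A} → now {A, B, E}.
A --> F applies; add {F} → now {A, B, E, F}.
No further FD applies.

{A, B, E, F}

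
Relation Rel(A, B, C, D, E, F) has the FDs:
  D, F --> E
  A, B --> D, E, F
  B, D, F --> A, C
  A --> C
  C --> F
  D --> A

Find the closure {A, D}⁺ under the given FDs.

{A, C, D, E, F}

Start with {A, D}.
A --> C applies; add {C} → now {A, C, D}.
C --> F applies; add {F} → now {A, C, D, F}.
D, F --> E applies; add {E} → now {A, C, D, E, F}.
No further FD applies.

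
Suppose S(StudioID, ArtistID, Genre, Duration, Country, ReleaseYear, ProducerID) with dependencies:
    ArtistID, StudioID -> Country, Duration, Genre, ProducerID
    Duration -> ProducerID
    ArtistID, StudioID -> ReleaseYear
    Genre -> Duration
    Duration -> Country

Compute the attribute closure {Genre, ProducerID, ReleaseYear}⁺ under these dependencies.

{Country, Duration, Genre, ProducerID, ReleaseYear}

Start with {Genre, ProducerID, ReleaseYear}.
Genre -> Duration applies; add {Duration} → now {Duration, Genre, ProducerID, ReleaseYear}.
Duration -> Country applies; add {Country} → now {Country, Duration, Genre, ProducerID, ReleaseYear}.
No further FD applies.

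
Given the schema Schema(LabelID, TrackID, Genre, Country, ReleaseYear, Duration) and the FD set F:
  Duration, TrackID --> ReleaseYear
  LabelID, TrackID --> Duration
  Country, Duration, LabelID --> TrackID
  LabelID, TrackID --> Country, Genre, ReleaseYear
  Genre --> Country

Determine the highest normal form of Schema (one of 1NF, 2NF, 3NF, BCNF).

2NF

Candidate keys: {Country, Duration, LabelID}, {Duration, Genre, LabelID}, {LabelID, TrackID}. Prime attributes: {Country, Duration, Genre, LabelID, TrackID}.
Duration, TrackID --> ReleaseYear: {Duration, TrackID}⁺ = {Duration, ReleaseYear, TrackID}, which is not all of the attributes, so the left side is not a superkey — BCNF is violated.
Duration, TrackID --> ReleaseYear has non-prime {ReleaseYear} on the right and a non-superkey on the left, so 3NF fails.
No non-prime attribute depends on a proper subset of any candidate key, so 2NF holds.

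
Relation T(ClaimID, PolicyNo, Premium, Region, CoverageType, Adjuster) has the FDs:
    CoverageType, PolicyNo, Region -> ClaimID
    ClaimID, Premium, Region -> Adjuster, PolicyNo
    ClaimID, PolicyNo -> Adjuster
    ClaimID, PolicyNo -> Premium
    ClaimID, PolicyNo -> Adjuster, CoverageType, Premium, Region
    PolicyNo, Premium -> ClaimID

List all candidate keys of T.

{ClaimID, PolicyNo}, {ClaimID, Premium, Region}, {CoverageType, PolicyNo, Region}, {PolicyNo, Premium}

{ClaimID, PolicyNo}⁺ = {Adjuster, ClaimID, CoverageType, PolicyNo, Premium, Region}, which is every attribute, so {ClaimID, PolicyNo} is a candidate key.
{PolicyNo, Premium}⁺ = {Adjuster, ClaimID, CoverageType, PolicyNo, Premium, Region}, which is every attribute, so {PolicyNo, Premium} is a candidate key.
{ClaimID, Premium, Region}⁺ = {Adjuster, ClaimID, CoverageType, PolicyNo, Premium, Region}, which is every attribute, so {ClaimID, Premium, Region} is a candidate key.
{CoverageType, PolicyNo, Region}⁺ = {Adjuster, ClaimID, CoverageType, PolicyNo, Premium, Region}, which is every attribute, so {CoverageType, PolicyNo, Region} is a candidate key.
These are minimal and exhaustive — every other superkey contains one of them.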